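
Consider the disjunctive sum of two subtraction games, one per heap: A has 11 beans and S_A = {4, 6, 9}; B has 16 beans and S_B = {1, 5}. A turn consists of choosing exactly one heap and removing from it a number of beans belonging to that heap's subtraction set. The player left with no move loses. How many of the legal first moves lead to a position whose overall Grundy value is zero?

Heap A, S = {4, 6, 9}:
G(0) = 0
G(1) = mex{} = 0
G(2) = mex{} = 0
G(3) = mex{} = 0
G(4) = mex{0} = 1
G(5) = mex{0} = 1
G(6) = mex{0,0} = 1
G(7) = mex{0,0} = 1
G(8) = mex{1,0} = 2
G(9) = mex{1,0,0} = 2
G(10) = mex{1,1,0} = 2
G(11) = mex{1,1,0} = 2
G_A(11) = 2.
Heap B, S = {1, 5}:
n :  0  1  2  3  4  5  6  7  8  9 10 11 12 13 14 15 16
G :  0  1  0  1  0  1  0  1  0  1  0  1  0  1  0  1  0
G_B(16) = 0.
Combined Grundy value = 2 ⊕ 0 = 2.
A winning move leaves total XOR = 0, i.e. changes one component's Grundy value g to g ⊕ X where X is the current total.
Heap A: need g' = 2⊕2 = 0. Options: 11−4→G=1, 11−6→G=1, 11−9→G=0. Hits: 1.
Heap B: need g' = 0⊕2 = 2. Options: 16−1→G=1, 16−5→G=1. Hits: 0.

1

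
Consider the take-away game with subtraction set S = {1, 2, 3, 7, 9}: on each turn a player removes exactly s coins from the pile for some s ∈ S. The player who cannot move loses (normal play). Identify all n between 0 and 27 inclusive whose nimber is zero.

n :  0  1  2  3  4  5  6  7  8  9 10 11 12 13 14 15 16 17 18 19 20 21 22 23 24 25 26 27
G :  0  1  2  3  0  1  2  3  0  1  2  3  0  1  2  3  0  1  2  3  0  1  2  3  0  1  2  3
P-positions are exactly the n with G(n) = 0.

0, 4, 8, 12, 16, 20, 24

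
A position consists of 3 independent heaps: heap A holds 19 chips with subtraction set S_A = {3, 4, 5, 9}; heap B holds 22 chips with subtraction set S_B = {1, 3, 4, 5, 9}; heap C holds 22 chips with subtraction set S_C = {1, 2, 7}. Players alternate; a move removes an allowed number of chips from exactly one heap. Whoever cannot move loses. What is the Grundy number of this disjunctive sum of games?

Heap A, S = {3, 4, 5, 9}:
G(0) = 0
G(1) = mex{} = 0
G(2) = mex{} = 0
G(3) = mex{0} = 1
G(4) = mex{0,0} = 1
G(5) = mex{0,0,0} = 1
G(6) = mex{1,0,0} = 2
G(7) = mex{1,1,0} = 2
G(8) = mex{1,1,1} = 0
G(9) = mex{2,1,1,0} = 3
G(10) = mex{2,2,1,0} = 3
G(11) = mex{0,2,2,0} = 1
G(12) = mex{3,0,2,1} = 4
G(13) = mex{3,3,0,1} = 2
G(14) = mex{1,3,3,1} = 0
G(15) = mex{4,1,3,2} = 0
G(16) = mex{2,4,1,2} = 0
G(17) = mex{0,2,4,0} = 1
G(18) = mex{0,0,2,3} = 1
G(19) = mex{0,0,0,3} = 1
G_A(19) = 1.
Heap B, S = {1, 3, 4, 5, 9}:
n :  0  1  2  3  4  5  6  7  8  9 10 11 12 13 14 15 16 17 18 19 20 21 22
G :  0  1  0  1  2  3  2  3  0  1  0  1  2  3  2  3  0  1  0  1  2  3  2
G_B(22) = 2.
Heap C, S = {1, 2, 7}:
G(0) = 0
G(1) = mex{0} = 1
G(2) = mex{1,0} = 2
G(3) = mex{2,1} = 0
G(4) = mex{0,2} = 1
G(5) = mex{1,0} = 2
G(6) = mex{2,1} = 0
G(7) = mex{0,2,0} = 1
G(8) = mex{1,0,1} = 2
G(9) = mex{2,1,2} = 0
G(10) = mex{0,2,0} = 1
G(11) = mex{1,0,1} = 2
G(12) = mex{2,1,2} = 0
G(13) = mex{0,2,0} = 1
G(14) = mex{1,0,1} = 2
G(15) = mex{2,1,2} = 0
G(16) = mex{0,2,0} = 1
G(17) = mex{1,0,1} = 2
G(18) = mex{2,1,2} = 0
G(19) = mex{0,2,0} = 1
G(20) = mex{1,0,1} = 2
G(21) = mex{2,1,2} = 0
G(22) = mex{0,2,0} = 1
G_C(22) = 1.
Combined Grundy value = 1 ⊕ 2 ⊕ 1 = 2.

2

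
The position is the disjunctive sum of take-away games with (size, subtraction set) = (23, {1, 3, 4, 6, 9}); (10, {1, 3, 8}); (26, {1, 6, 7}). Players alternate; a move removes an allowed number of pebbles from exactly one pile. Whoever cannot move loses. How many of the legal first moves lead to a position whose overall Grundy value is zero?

Pile A, S = {1, 3, 4, 6, 9}:
n :  0  1  2  3  4  5  6  7  8  9 10 11 12 13 14 15 16 17 18 19 20 21 22 23
G :  0  1  0  1  2  3  2  0  1  4  3  2  0  1  0  1  2  3  2  0  1  4  3  2
G_A(23) = 2.
Pile B, S = {1, 3, 8}:
n :  0  1  2  3  4  5  6  7  8  9 10
G :  0  1  0  1  0  1  0  1  2  3  2
G_B(10) = 2.
Pile C, S = {1, 6, 7}:
G(0) = 0
G(1) = mex{0} = 1
G(2) = mex{1} = 0
G(3) = mex{0} = 1
G(4) = mex{1} = 0
G(5) = mex{0} = 1
G(6) = mex{1,0} = 2
G(7) = mex{2,1,0} = 3
G(8) = mex{3,0,1} = 2
G(9) = mex{2,1,0} = 3
G(10) = mex{3,0,1} = 2
G(11) = mex{2,1,0} = 3
G(12) = mex{3,2,1} = 0
G(13) = mex{0,3,2} = 1
G(14) = mex{1,2,3} = 0
G(15) = mex{0,3,2} = 1
G(16) = mex{1,2,3} = 0
G(17) = mex{0,3,2} = 1
G(18) = mex{1,0,3} = 2
G(19) = mex{2,1,0} = 3
G(20) = mex{3,0,1} = 2
G(21) = mex{2,1,0} = 3
G(22) = mex{3,0,1} = 2
G(23) = mex{2,1,0} = 3
G(24) = mex{3,2,1} = 0
G(25) = mex{0,3,2} = 1
G(26) = mex{1,2,3} = 0
G_C(26) = 0.
Combined Grundy value = 2 ⊕ 2 ⊕ 0 = 0.
A winning move leaves total XOR = 0, i.e. changes one component's Grundy value g to g ⊕ X where X is the current total.
Pile A: target g' = 2⊕0 = 2, but every legal move changes the Grundy value (mex property), so 0 moves.
Pile B: target g' = 2⊕0 = 2, but every legal move changes the Grundy value (mex property), so 0 moves.
Pile C: target g' = 0⊕0 = 0, but every legal move changes the Grundy value (mex property), so 0 moves.

0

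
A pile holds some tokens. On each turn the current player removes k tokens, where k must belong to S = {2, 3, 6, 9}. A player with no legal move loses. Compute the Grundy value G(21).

G(0) = 0
G(1) = mex{} = 0
G(2) = mex{0} = 1
G(3) = mex{0,0} = 1
G(4) = mex{1,0} = 2
G(5) = mex{1,1} = 0
G(6) = mex{2,1,0} = 3
G(7) = mex{0,2,0} = 1
G(8) = mex{3,0,1} = 2
G(9) = mex{1,3,1,0} = 2
G(10) = mex{2,1,2,0} = 3
G(11) = mex{2,2,0,1} = 3
G(12) = mex{3,2,3,1} = 0
G(13) = mex{3,3,1,2} = 0
G(14) = mex{0,3,2,0} = 1
G(15) = mex{0,0,2,3} = 1
G(16) = mex{1,0,3,1} = 2
G(17) = mex{1,1,3,2} = 0
G(18) = mex{2,1,0,2} = 3
G(19) = mex{0,2,0,3} = 1
G(20) = mex{3,0,1,3} = 2
G(21) = mex{1,3,1,0} = 2

2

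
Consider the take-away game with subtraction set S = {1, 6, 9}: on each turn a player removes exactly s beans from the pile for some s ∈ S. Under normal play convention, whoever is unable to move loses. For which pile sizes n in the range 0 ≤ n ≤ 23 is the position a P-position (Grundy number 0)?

0, 2, 4, 7, 12, 14, 17, 19, 22

G(0) = 0
G(1) = mex{0} = 1
G(2) = mex{1} = 0
G(3) = mex{0} = 1
G(4) = mex{1} = 0
G(5) = mex{0} = 1
G(6) = mex{1,0} = 2
G(7) = mex{2,1} = 0
G(8) = mex{0,0} = 1
G(9) = mex{1,1,0} = 2
G(10) = mex{2,0,1} = 3
G(11) = mex{3,1,0} = 2
G(12) = mex{2,2,1} = 0
G(13) = mex{0,0,0} = 1
G(14) = mex{1,1,1} = 0
G(15) = mex{0,2,2} = 1
G(16) = mex{1,3,0} = 2
G(17) = mex{2,2,1} = 0
G(18) = mex{0,0,2} = 1
G(19) = mex{1,1,3} = 0
G(20) = mex{0,0,2} = 1
G(21) = mex{1,1,0} = 2
G(22) = mex{2,2,1} = 0
G(23) = mex{0,0,0} = 1
P-positions are exactly the n with G(n) = 0.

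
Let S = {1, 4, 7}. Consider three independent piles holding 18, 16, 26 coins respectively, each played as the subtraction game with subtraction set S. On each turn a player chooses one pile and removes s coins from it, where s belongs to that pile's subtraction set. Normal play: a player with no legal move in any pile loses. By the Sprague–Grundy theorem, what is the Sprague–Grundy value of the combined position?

0

All piles use S = {1, 4, 7}:
G(0) = 0
G(1) = mex{0} = 1
G(2) = mex{1} = 0
G(3) = mex{0} = 1
G(4) = mex{1,0} = 2
G(5) = mex{2,1} = 0
G(6) = mex{0,0} = 1
G(7) = mex{1,1,0} = 2
G(8) = mex{2,2,1} = 0
G(9) = mex{0,0,0} = 1
G(10) = mex{1,1,1} = 0
G(11) = mex{0,2,2} = 1
G(12) = mex{1,0,0} = 2
G(13) = mex{2,1,1} = 0
G(14) = mex{0,0,2} = 1
G(15) = mex{1,1,0} = 2
G(16) = mex{2,2,1} = 0
G(17) = mex{0,0,0} = 1
G(18) = mex{1,1,1} = 0
G(19) = mex{0,2,2} = 1
G(20) = mex{1,0,0} = 2
G(21) = mex{2,1,1} = 0
G(22) = mex{0,0,2} = 1
G(23) = mex{1,1,0} = 2
G(24) = mex{2,2,1} = 0
G(25) = mex{0,0,0} = 1
G(26) = mex{1,1,1} = 0
Pile A: G(18) = 0.
Pile B: G(16) = 0.
Pile C: G(26) = 0.
Combined Grundy value = 0 ⊕ 0 ⊕ 0 = 0.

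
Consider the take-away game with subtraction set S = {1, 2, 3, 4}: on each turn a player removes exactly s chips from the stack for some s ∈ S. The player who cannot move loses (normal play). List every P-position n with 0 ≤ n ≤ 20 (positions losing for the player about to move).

n :  0  1  2  3  4  5  6  7  8  9 10 11 12 13 14 15 16 17 18 19 20
G :  0  1  2  3  4  0  1  2  3  4  0  1  2  3  4  0  1  2  3  4  0
P-positions are exactly the n with G(n) = 0.

0, 5, 10, 15, 20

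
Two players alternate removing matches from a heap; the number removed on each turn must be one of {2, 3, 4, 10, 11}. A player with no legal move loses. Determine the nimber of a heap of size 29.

1

G(0) = 0
G(1) = mex{} = 0
G(2) = mex{0} = 1
G(3) = mex{0,0} = 1
G(4) = mex{1,0,0} = 2
G(5) = mex{1,1,0} = 2
G(6) = mex{2,1,1} = 0
G(7) = mex{2,2,1} = 0
G(8) = mex{0,2,2} = 1
G(9) = mex{0,0,2} = 1
G(10) = mex{1,0,0,0} = 2
G(11) = mex{1,1,0,0,0} = 2
G(12) = mex{2,1,1,1,0} = 3
G(13) = mex{2,2,1,1,1} = 0
G(14) = mex{3,2,2,2,1} = 0
G(15) = mex{0,3,2,2,2} = 1
G(16) = mex{0,0,3,0,2} = 1
G(17) = mex{1,0,0,0,0} = 2
G(18) = mex{1,1,0,1,0} = 2
G(19) = mex{2,1,1,1,1} = 0
G(20) = mex{2,2,1,2,1} = 0
G(21) = mex{0,2,2,2,2} = 1
G(22) = mex{0,0,2,3,2} = 1
G(23) = mex{1,0,0,0,3} = 2
G(24) = mex{1,1,0,0,0} = 2
G(25) = mex{2,1,1,1,0} = 3
G(26) = mex{2,2,1,1,1} = 0
G(27) = mex{3,2,2,2,1} = 0
G(28) = mex{0,3,2,2,2} = 1
G(29) = mex{0,0,3,0,2} = 1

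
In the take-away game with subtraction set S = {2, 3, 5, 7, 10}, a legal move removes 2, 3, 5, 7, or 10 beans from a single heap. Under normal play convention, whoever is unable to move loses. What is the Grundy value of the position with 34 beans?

n :  0  1  2  3  4  5  6  7  8  9 10 11 12 13 14 15 16 17 18 19 20 21 22 23 24 25 26 27 28 29 30 31 32 33 34
G :  0  0  1  1  2  2  3  3  4  0  5  1  4  0  5  1  2  0  3  1  2  0  3  1  2  0  3  1  2  0  3  1  2  0  3

3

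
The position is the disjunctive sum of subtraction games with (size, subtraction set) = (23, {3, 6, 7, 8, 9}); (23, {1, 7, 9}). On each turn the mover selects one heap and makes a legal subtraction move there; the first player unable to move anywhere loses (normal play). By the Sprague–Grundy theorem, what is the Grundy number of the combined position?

Heap A, S = {3, 6, 7, 8, 9}:
G(0) = 0
G(1) = mex{} = 0
G(2) = mex{} = 0
G(3) = mex{0} = 1
G(4) = mex{0} = 1
G(5) = mex{0} = 1
G(6) = mex{1,0} = 2
G(7) = mex{1,0,0} = 2
G(8) = mex{1,0,0,0} = 2
G(9) = mex{2,1,0,0,0} = 3
G(10) = mex{2,1,1,0,0} = 3
G(11) = mex{2,1,1,1,0} = 3
G(12) = mex{3,2,1,1,1} = 0
G(13) = mex{3,2,2,1,1} = 0
G(14) = mex{3,2,2,2,1} = 0
G(15) = mex{0,3,2,2,2} = 1
G(16) = mex{0,3,3,2,2} = 1
G(17) = mex{0,3,3,3,2} = 1
G(18) = mex{1,0,3,3,3} = 2
G(19) = mex{1,0,0,3,3} = 2
G(20) = mex{1,0,0,0,3} = 2
G(21) = mex{2,1,0,0,0} = 3
G(22) = mex{2,1,1,0,0} = 3
G(23) = mex{2,1,1,1,0} = 3
G_A(23) = 3.
Heap B, S = {1, 7, 9}:
n :  0  1  2  3  4  5  6  7  8  9 10 11 12 13 14 15 16 17 18 19 20 21 22 23
G :  0  1  0  1  0  1  0  1  0  1  0  1  0  1  0  1  0  1  0  1  0  1  0  1
G_B(23) = 1.
Combined Grundy value = 3 ⊕ 1 = 2.

2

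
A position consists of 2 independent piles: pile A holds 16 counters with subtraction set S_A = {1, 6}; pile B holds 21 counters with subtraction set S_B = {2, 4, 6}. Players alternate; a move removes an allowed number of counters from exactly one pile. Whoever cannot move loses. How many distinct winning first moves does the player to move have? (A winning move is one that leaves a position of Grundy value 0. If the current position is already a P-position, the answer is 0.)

Pile A, S = {1, 6}:
G(0) = 0
G(1) = mex{0} = 1
G(2) = mex{1} = 0
G(3) = mex{0} = 1
G(4) = mex{1} = 0
G(5) = mex{0} = 1
G(6) = mex{1,0} = 2
G(7) = mex{2,1} = 0
G(8) = mex{0,0} = 1
G(9) = mex{1,1} = 0
G(10) = mex{0,0} = 1
G(11) = mex{1,1} = 0
G(12) = mex{0,2} = 1
G(13) = mex{1,0} = 2
G(14) = mex{2,1} = 0
G(15) = mex{0,0} = 1
G(16) = mex{1,1} = 0
G_A(16) = 0.
Pile B, S = {2, 4, 6}:
n :  0  1  2  3  4  5  6  7  8  9 10 11 12 13 14 15 16 17 18 19 20 21
G :  0  0  1  1  2  2  3  3  0  0  1  1  2  2  3  3  0  0  1  1  2  2
G_B(21) = 2.
Combined Grundy value = 0 ⊕ 2 = 2.
A winning move leaves total XOR = 0, i.e. changes one component's Grundy value g to g ⊕ X where X is the current total.
Pile A: need g' = 0⊕2 = 2. Options: 16−1→G=1, 16−6→G=1. Hits: 0.
Pile B: need g' = 2⊕2 = 0. Options: 21−2→G=1, 21−4→G=0, 21−6→G=3. Hits: 1.

1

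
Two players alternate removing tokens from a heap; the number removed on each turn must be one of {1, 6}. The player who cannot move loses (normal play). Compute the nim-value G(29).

1

n :  0  1  2  3  4  5  6  7  8  9 10 11 12 13 14 15 16 17 18 19 20 21 22 23 24 25 26 27 28 29
G :  0  1  0  1  0  1  2  0  1  0  1  0  1  2  0  1  0  1  0  1  2  0  1  0  1  0  1  2  0  1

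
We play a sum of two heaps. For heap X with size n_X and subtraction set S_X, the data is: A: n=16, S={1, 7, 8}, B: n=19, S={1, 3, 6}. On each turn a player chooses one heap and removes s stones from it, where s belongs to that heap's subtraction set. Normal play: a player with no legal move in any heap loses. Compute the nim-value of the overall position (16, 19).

0

Heap A, S = {1, 7, 8}:
G(0) = 0
G(1) = mex{0} = 1
G(2) = mex{1} = 0
G(3) = mex{0} = 1
G(4) = mex{1} = 0
G(5) = mex{0} = 1
G(6) = mex{1} = 0
G(7) = mex{0,0} = 1
G(8) = mex{1,1,0} = 2
G(9) = mex{2,0,1} = 3
G(10) = mex{3,1,0} = 2
G(11) = mex{2,0,1} = 3
G(12) = mex{3,1,0} = 2
G(13) = mex{2,0,1} = 3
G(14) = mex{3,1,0} = 2
G(15) = mex{2,2,1} = 0
G(16) = mex{0,3,2} = 1
G_A(16) = 1.
Heap B, S = {1, 3, 6}:
G(0) = 0
G(1) = mex{0} = 1
G(2) = mex{1} = 0
G(3) = mex{0,0} = 1
G(4) = mex{1,1} = 0
G(5) = mex{0,0} = 1
G(6) = mex{1,1,0} = 2
G(7) = mex{2,0,1} = 3
G(8) = mex{3,1,0} = 2
G(9) = mex{2,2,1} = 0
G(10) = mex{0,3,0} = 1
G(11) = mex{1,2,1} = 0
G(12) = mex{0,0,2} = 1
G(13) = mex{1,1,3} = 0
G(14) = mex{0,0,2} = 1
G(15) = mex{1,1,0} = 2
G(16) = mex{2,0,1} = 3
G(17) = mex{3,1,0} = 2
G(18) = mex{2,2,1} = 0
G(19) = mex{0,3,0} = 1
G_B(19) = 1.
Combined Grundy value = 1 ⊕ 1 = 0.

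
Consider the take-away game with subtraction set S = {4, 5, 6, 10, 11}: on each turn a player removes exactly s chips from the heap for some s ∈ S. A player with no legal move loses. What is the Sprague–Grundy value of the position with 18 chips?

0

G(0) = 0
G(1) = mex{} = 0
G(2) = mex{} = 0
G(3) = mex{} = 0
G(4) = mex{0} = 1
G(5) = mex{0,0} = 1
G(6) = mex{0,0,0} = 1
G(7) = mex{0,0,0} = 1
G(8) = mex{1,0,0} = 2
G(9) = mex{1,1,0} = 2
G(10) = mex{1,1,1,0} = 2
G(11) = mex{1,1,1,0,0} = 2
G(12) = mex{2,1,1,0,0} = 3
G(13) = mex{2,2,1,0,0} = 3
G(14) = mex{2,2,2,1,0} = 3
G(15) = mex{2,2,2,1,1} = 0
G(16) = mex{3,2,2,1,1} = 0
G(17) = mex{3,3,2,1,1} = 0
G(18) = mex{3,3,3,2,1} = 0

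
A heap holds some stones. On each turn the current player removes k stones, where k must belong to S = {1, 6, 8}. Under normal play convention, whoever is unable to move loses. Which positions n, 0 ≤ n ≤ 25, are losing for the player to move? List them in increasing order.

G(0) = 0
G(1) = mex{0} = 1
G(2) = mex{1} = 0
G(3) = mex{0} = 1
G(4) = mex{1} = 0
G(5) = mex{0} = 1
G(6) = mex{1,0} = 2
G(7) = mex{2,1} = 0
G(8) = mex{0,0,0} = 1
G(9) = mex{1,1,1} = 0
G(10) = mex{0,0,0} = 1
G(11) = mex{1,1,1} = 0
G(12) = mex{0,2,0} = 1
G(13) = mex{1,0,1} = 2
G(14) = mex{2,1,2} = 0
G(15) = mex{0,0,0} = 1
G(16) = mex{1,1,1} = 0
G(17) = mex{0,0,0} = 1
G(18) = mex{1,1,1} = 0
G(19) = mex{0,2,0} = 1
G(20) = mex{1,0,1} = 2
G(21) = mex{2,1,2} = 0
G(22) = mex{0,0,0} = 1
G(23) = mex{1,1,1} = 0
G(24) = mex{0,0,0} = 1
G(25) = mex{1,1,1} = 0
P-positions are exactly the n with G(n) = 0.

0, 2, 4, 7, 9, 11, 14, 16, 18, 21, 23, 25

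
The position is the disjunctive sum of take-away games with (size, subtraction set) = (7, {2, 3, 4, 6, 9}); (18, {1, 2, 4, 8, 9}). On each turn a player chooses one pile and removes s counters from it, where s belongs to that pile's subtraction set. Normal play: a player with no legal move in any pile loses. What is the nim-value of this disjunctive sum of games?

Pile A, S = {2, 3, 4, 6, 9}:
n : 0 1 2 3 4 5 6 7
G : 0 0 1 1 2 2 3 3
G_A(7) = 3.
Pile B, S = {1, 2, 4, 8, 9}:
n :  0  1  2  3  4  5  6  7  8  9 10 11 12 13 14 15 16 17 18
G :  0  1  2  0  1  2  0  1  2  3  4  5  3  0  1  2  0  1  2
G_B(18) = 2.
Combined Grundy value = 3 ⊕ 2 = 1.

1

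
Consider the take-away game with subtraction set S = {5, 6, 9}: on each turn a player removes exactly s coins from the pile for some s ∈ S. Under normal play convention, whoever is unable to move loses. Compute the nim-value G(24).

G(0) = 0
G(1) = mex{} = 0
G(2) = mex{} = 0
G(3) = mex{} = 0
G(4) = mex{} = 0
G(5) = mex{0} = 1
G(6) = mex{0,0} = 1
G(7) = mex{0,0} = 1
G(8) = mex{0,0} = 1
G(9) = mex{0,0,0} = 1
G(10) = mex{1,0,0} = 2
G(11) = mex{1,1,0} = 2
G(12) = mex{1,1,0} = 2
G(13) = mex{1,1,0} = 2
G(14) = mex{1,1,1} = 0
G(15) = mex{2,1,1} = 0
G(16) = mex{2,2,1} = 0
G(17) = mex{2,2,1} = 0
G(18) = mex{2,2,1} = 0
G(19) = mex{0,2,2} = 1
G(20) = mex{0,0,2} = 1
G(21) = mex{0,0,2} = 1
G(22) = mex{0,0,2} = 1
G(23) = mex{0,0,0} = 1
G(24) = mex{1,0,0} = 2

2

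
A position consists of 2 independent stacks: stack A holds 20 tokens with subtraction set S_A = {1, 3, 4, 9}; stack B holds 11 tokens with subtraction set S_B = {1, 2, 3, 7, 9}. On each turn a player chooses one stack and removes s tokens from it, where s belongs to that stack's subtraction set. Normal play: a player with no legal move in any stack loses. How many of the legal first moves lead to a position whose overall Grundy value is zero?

2

Stack A, S = {1, 3, 4, 9}:
n :  0  1  2  3  4  5  6  7  8  9 10 11 12 13 14 15 16 17 18 19 20
G :  0  1  0  1  2  3  2  0  1  4  3  2  0  1  0  1  2  3  2  0  1
G_A(20) = 1.
Stack B, S = {1, 2, 3, 7, 9}:
G(0) = 0
G(1) = mex{0} = 1
G(2) = mex{1,0} = 2
G(3) = mex{2,1,0} = 3
G(4) = mex{3,2,1} = 0
G(5) = mex{0,3,2} = 1
G(6) = mex{1,0,3} = 2
G(7) = mex{2,1,0,0} = 3
G(8) = mex{3,2,1,1} = 0
G(9) = mex{0,3,2,2,0} = 1
G(10) = mex{1,0,3,3,1} = 2
G(11) = mex{2,1,0,0,2} = 3
G_B(11) = 3.
Combined Grundy value = 1 ⊕ 3 = 2.
A winning move leaves total XOR = 0, i.e. changes one component's Grundy value g to g ⊕ X where X is the current total.
Stack A: need g' = 1⊕2 = 3. Options: 20−1→G=0, 20−3→G=3, 20−4→G=2, 20−9→G=2. Hits: 1.
Stack B: need g' = 3⊕2 = 1. Options: 11−1→G=2, 11−2→G=1, 11−3→G=0, 11−7→G=0, 11−9→G=2. Hits: 1.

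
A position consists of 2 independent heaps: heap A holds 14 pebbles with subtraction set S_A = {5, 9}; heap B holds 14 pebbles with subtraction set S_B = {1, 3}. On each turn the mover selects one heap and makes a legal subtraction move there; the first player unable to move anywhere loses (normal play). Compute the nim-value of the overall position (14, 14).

0

Heap A, S = {5, 9}:
n :  0  1  2  3  4  5  6  7  8  9 10 11 12 13 14
G :  0  0  0  0  0  1  1  1  1  1  2  2  2  2  0
G_A(14) = 0.
Heap B, S = {1, 3}:
n :  0  1  2  3  4  5  6  7  8  9 10 11 12 13 14
G :  0  1  0  1  0  1  0  1  0  1  0  1  0  1  0
G_B(14) = 0.
Combined Grundy value = 0 ⊕ 0 = 0.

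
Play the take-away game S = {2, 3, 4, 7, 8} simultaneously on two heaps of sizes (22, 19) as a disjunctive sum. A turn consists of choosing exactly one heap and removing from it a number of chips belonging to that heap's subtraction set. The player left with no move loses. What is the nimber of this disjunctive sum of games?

1

All heaps use S = {2, 3, 4, 7, 8}:
G(0) = 0
G(1) = mex{} = 0
G(2) = mex{0} = 1
G(3) = mex{0,0} = 1
G(4) = mex{1,0,0} = 2
G(5) = mex{1,1,0} = 2
G(6) = mex{2,1,1} = 0
G(7) = mex{2,2,1,0} = 3
G(8) = mex{0,2,2,0,0} = 1
G(9) = mex{3,0,2,1,0} = 4
G(10) = mex{1,3,0,1,1} = 2
G(11) = mex{4,1,3,2,1} = 0
G(12) = mex{2,4,1,2,2} = 0
G(13) = mex{0,2,4,0,2} = 1
G(14) = mex{0,0,2,3,0} = 1
G(15) = mex{1,0,0,1,3} = 2
G(16) = mex{1,1,0,4,1} = 2
G(17) = mex{2,1,1,2,4} = 0
G(18) = mex{2,2,1,0,2} = 3
G(19) = mex{0,2,2,0,0} = 1
G(20) = mex{3,0,2,1,0} = 4
G(21) = mex{1,3,0,1,1} = 2
G(22) = mex{4,1,3,2,1} = 0
Heap A: G(22) = 0.
Heap B: G(19) = 1.
Combined Grundy value = 0 ⊕ 1 = 1.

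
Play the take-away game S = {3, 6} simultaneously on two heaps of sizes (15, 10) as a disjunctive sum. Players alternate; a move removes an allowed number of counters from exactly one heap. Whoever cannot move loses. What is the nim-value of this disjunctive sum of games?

All heaps use S = {3, 6}:
n :  0  1  2  3  4  5  6  7  8  9 10 11 12 13 14 15
G :  0  0  0  1  1  1  2  2  2  0  0  0  1  1  1  2
Heap A: G(15) = 2.
Heap B: G(10) = 0.
Combined Grundy value = 2 ⊕ 0 = 2.

2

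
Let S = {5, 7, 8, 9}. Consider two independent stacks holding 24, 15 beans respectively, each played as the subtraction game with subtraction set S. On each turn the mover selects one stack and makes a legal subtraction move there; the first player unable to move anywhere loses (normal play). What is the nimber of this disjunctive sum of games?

All stacks use S = {5, 7, 8, 9}:
G(0) = 0
G(1) = mex{} = 0
G(2) = mex{} = 0
G(3) = mex{} = 0
G(4) = mex{} = 0
G(5) = mex{0} = 1
G(6) = mex{0} = 1
G(7) = mex{0,0} = 1
G(8) = mex{0,0,0} = 1
G(9) = mex{0,0,0,0} = 1
G(10) = mex{1,0,0,0} = 2
G(11) = mex{1,0,0,0} = 2
G(12) = mex{1,1,0,0} = 2
G(13) = mex{1,1,1,0} = 2
G(14) = mex{1,1,1,1} = 0
G(15) = mex{2,1,1,1} = 0
G(16) = mex{2,1,1,1} = 0
G(17) = mex{2,2,1,1} = 0
G(18) = mex{2,2,2,1} = 0
G(19) = mex{0,2,2,2} = 1
G(20) = mex{0,2,2,2} = 1
G(21) = mex{0,0,2,2} = 1
G(22) = mex{0,0,0,2} = 1
G(23) = mex{0,0,0,0} = 1
G(24) = mex{1,0,0,0} = 2
Stack A: G(24) = 2.
Stack B: G(15) = 0.
Combined Grundy value = 2 ⊕ 0 = 2.

2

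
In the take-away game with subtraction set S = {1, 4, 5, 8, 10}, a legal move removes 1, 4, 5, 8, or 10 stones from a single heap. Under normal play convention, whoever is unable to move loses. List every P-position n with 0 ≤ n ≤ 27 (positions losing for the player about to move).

0, 2, 9, 11, 18, 20, 27

G(0) = 0
G(1) = mex{0} = 1
G(2) = mex{1} = 0
G(3) = mex{0} = 1
G(4) = mex{1,0} = 2
G(5) = mex{2,1,0} = 3
G(6) = mex{3,0,1} = 2
G(7) = mex{2,1,0} = 3
G(8) = mex{3,2,1,0} = 4
G(9) = mex{4,3,2,1} = 0
G(10) = mex{0,2,3,0,0} = 1
G(11) = mex{1,3,2,1,1} = 0
G(12) = mex{0,4,3,2,0} = 1
G(13) = mex{1,0,4,3,1} = 2
G(14) = mex{2,1,0,2,2} = 3
G(15) = mex{3,0,1,3,3} = 2
G(16) = mex{2,1,0,4,2} = 3
G(17) = mex{3,2,1,0,3} = 4
G(18) = mex{4,3,2,1,4} = 0
G(19) = mex{0,2,3,0,0} = 1
G(20) = mex{1,3,2,1,1} = 0
G(21) = mex{0,4,3,2,0} = 1
G(22) = mex{1,0,4,3,1} = 2
G(23) = mex{2,1,0,2,2} = 3
G(24) = mex{3,0,1,3,3} = 2
G(25) = mex{2,1,0,4,2} = 3
G(26) = mex{3,2,1,0,3} = 4
G(27) = mex{4,3,2,1,4} = 0
P-positions are exactly the n with G(n) = 0.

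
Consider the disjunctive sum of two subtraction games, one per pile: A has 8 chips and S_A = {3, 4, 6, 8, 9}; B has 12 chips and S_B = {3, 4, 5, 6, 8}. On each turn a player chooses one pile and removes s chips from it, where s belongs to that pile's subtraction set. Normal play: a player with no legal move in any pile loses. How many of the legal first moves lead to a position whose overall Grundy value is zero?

5

Pile A, S = {3, 4, 6, 8, 9}:
G(0) = 0
G(1) = mex{} = 0
G(2) = mex{} = 0
G(3) = mex{0} = 1
G(4) = mex{0,0} = 1
G(5) = mex{0,0} = 1
G(6) = mex{1,0,0} = 2
G(7) = mex{1,1,0} = 2
G(8) = mex{1,1,0,0} = 2
G_A(8) = 2.
Pile B, S = {3, 4, 5, 6, 8}:
n :  0  1  2  3  4  5  6  7  8  9 10 11 12
G :  0  0  0  1  1  1  2  2  2  3  3  0  0
G_B(12) = 0.
Combined Grundy value = 2 ⊕ 0 = 2.
A winning move leaves total XOR = 0, i.e. changes one component's Grundy value g to g ⊕ X where X is the current total.
Pile A: need g' = 2⊕2 = 0. Options: 8−3→G=1, 8−4→G=1, 8−6→G=0, 8−8→G=0. Hits: 2.
Pile B: need g' = 0⊕2 = 2. Options: 12−3→G=3, 12−4→G=2, 12−5→G=2, 12−6→G=2, 12−8→G=1. Hits: 3.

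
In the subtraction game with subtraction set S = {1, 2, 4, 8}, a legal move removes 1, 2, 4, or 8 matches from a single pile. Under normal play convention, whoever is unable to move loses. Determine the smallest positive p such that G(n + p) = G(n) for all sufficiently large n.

3

G(0) = 0
G(1) = mex{0} = 1
G(2) = mex{1,0} = 2
G(3) = mex{2,1} = 0
G(4) = mex{0,2,0} = 1
G(5) = mex{1,0,1} = 2
G(6) = mex{2,1,2} = 0
G(7) = mex{0,2,0} = 1
G(8) = mex{1,0,1,0} = 2
G(9) = mex{2,1,2,1} = 0
G(10) = mex{0,2,0,2} = 1
G(11) = mex{1,0,1,0} = 2
G(12) = mex{2,1,2,1} = 0
G(13) = mex{0,2,0,2} = 1
G(14) = mex{1,0,1,0} = 2
G(n+3) = G(n) holds for n = 0,…,7 (a full window of length max(S) = 8), so the sequence is purely periodic with period 3.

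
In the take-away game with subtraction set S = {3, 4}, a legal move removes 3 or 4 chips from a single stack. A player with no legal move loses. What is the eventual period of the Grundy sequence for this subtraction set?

n :  0  1  2  3  4  5  6  7  8  9 10 11 12 13 14 15
G :  0  0  0  1  1  1  2  0  0  0  1  1  1  2  0  0
G(n+7) = G(n) holds for n = 0,…,3 (a full window of length max(S) = 4), so the sequence is purely periodic with period 7.

7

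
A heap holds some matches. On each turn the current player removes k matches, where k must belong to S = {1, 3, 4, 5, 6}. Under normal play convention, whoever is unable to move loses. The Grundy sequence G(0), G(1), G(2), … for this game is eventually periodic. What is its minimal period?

9

n :  0  1  2  3  4  5  6  7  8  9 10 11 12 13 14 15 16 17 18 19
G :  0  1  0  1  2  3  2  3  4  0  1  0  1  2  3  2  3  4  0  1
G(n+9) = G(n) holds for n = 0,…,5 (a full window of length max(S) = 6), so the sequence is purely periodic with period 9.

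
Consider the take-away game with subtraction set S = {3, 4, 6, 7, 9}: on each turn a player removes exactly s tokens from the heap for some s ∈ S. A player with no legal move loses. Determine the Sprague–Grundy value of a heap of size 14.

0

G(0) = 0
G(1) = mex{} = 0
G(2) = mex{} = 0
G(3) = mex{0} = 1
G(4) = mex{0,0} = 1
G(5) = mex{0,0} = 1
G(6) = mex{1,0,0} = 2
G(7) = mex{1,1,0,0} = 2
G(8) = mex{1,1,0,0} = 2
G(9) = mex{2,1,1,0,0} = 3
G(10) = mex{2,2,1,1,0} = 3
G(11) = mex{2,2,1,1,0} = 3
G(12) = mex{3,2,2,1,1} = 0
G(13) = mex{3,3,2,2,1} = 0
G(14) = mex{3,3,2,2,1} = 0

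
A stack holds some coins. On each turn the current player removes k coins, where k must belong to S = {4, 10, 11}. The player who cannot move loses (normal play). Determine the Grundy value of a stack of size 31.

n :  0  1  2  3  4  5  6  7  8  9 10 11 12 13 14 15 16 17 18 19 20 21 22 23 24 25 26 27 28 29 30 31
G :  0  0  0  0  1  1  1  1  0  0  2  2  1  1  3  0  0  0  2  1  1  1  0  0  0  2  1  1  1  0  0  0

0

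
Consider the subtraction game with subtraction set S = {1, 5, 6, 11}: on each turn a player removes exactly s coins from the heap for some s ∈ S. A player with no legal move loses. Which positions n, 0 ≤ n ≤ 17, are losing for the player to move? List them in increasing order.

0, 2, 4, 12, 14, 16

n :  0  1  2  3  4  5  6  7  8  9 10 11 12 13 14 15 16 17
G :  0  1  0  1  0  1  2  3  2  3  2  3  0  1  0  1  0  1
P-positions are exactly the n with G(n) = 0.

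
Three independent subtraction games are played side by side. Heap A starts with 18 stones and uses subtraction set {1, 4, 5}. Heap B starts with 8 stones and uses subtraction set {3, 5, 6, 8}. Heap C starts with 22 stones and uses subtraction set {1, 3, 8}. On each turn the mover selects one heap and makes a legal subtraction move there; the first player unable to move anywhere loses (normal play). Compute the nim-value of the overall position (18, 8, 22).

2

Heap A, S = {1, 4, 5}:
G(0) = 0
G(1) = mex{0} = 1
G(2) = mex{1} = 0
G(3) = mex{0} = 1
G(4) = mex{1,0} = 2
G(5) = mex{2,1,0} = 3
G(6) = mex{3,0,1} = 2
G(7) = mex{2,1,0} = 3
G(8) = mex{3,2,1} = 0
G(9) = mex{0,3,2} = 1
G(10) = mex{1,2,3} = 0
G(11) = mex{0,3,2} = 1
G(12) = mex{1,0,3} = 2
G(13) = mex{2,1,0} = 3
G(14) = mex{3,0,1} = 2
G(15) = mex{2,1,0} = 3
G(16) = mex{3,2,1} = 0
G(17) = mex{0,3,2} = 1
G(18) = mex{1,2,3} = 0
G_A(18) = 0.
Heap B, S = {3, 5, 6, 8}:
G(0) = 0
G(1) = mex{} = 0
G(2) = mex{} = 0
G(3) = mex{0} = 1
G(4) = mex{0} = 1
G(5) = mex{0,0} = 1
G(6) = mex{1,0,0} = 2
G(7) = mex{1,0,0} = 2
G(8) = mex{1,1,0,0} = 2
G_B(8) = 2.
Heap C, S = {1, 3, 8}:
G(0) = 0
G(1) = mex{0} = 1
G(2) = mex{1} = 0
G(3) = mex{0,0} = 1
G(4) = mex{1,1} = 0
G(5) = mex{0,0} = 1
G(6) = mex{1,1} = 0
G(7) = mex{0,0} = 1
G(8) = mex{1,1,0} = 2
G(9) = mex{2,0,1} = 3
G(10) = mex{3,1,0} = 2
G(11) = mex{2,2,1} = 0
G(12) = mex{0,3,0} = 1
G(13) = mex{1,2,1} = 0
G(14) = mex{0,0,0} = 1
G(15) = mex{1,1,1} = 0
G(16) = mex{0,0,2} = 1
G(17) = mex{1,1,3} = 0
G(18) = mex{0,0,2} = 1
G(19) = mex{1,1,0} = 2
G(20) = mex{2,0,1} = 3
G(21) = mex{3,1,0} = 2
G(22) = mex{2,2,1} = 0
G_C(22) = 0.
Combined Grundy value = 0 ⊕ 2 ⊕ 0 = 2.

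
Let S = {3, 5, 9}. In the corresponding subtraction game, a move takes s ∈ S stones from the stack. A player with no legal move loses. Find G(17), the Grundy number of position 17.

G(0) = 0
G(1) = mex{} = 0
G(2) = mex{} = 0
G(3) = mex{0} = 1
G(4) = mex{0} = 1
G(5) = mex{0,0} = 1
G(6) = mex{1,0} = 2
G(7) = mex{1,0} = 2
G(8) = mex{1,1} = 0
G(9) = mex{2,1,0} = 3
G(10) = mex{2,1,0} = 3
G(11) = mex{0,2,0} = 1
G(12) = mex{3,2,1} = 0
G(13) = mex{3,0,1} = 2
G(14) = mex{1,3,1} = 0
G(15) = mex{0,3,2} = 1
G(16) = mex{2,1,2} = 0
G(17) = mex{0,0,0} = 1

1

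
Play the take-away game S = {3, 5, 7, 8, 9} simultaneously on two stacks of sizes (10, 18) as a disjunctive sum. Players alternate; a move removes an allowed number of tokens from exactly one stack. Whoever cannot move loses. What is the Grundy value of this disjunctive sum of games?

1

All stacks use S = {3, 5, 7, 8, 9}:
G(0) = 0
G(1) = mex{} = 0
G(2) = mex{} = 0
G(3) = mex{0} = 1
G(4) = mex{0} = 1
G(5) = mex{0,0} = 1
G(6) = mex{1,0} = 2
G(7) = mex{1,0,0} = 2
G(8) = mex{1,1,0,0} = 2
G(9) = mex{2,1,0,0,0} = 3
G(10) = mex{2,1,1,0,0} = 3
G(11) = mex{2,2,1,1,0} = 3
G(12) = mex{3,2,1,1,1} = 0
G(13) = mex{3,2,2,1,1} = 0
G(14) = mex{3,3,2,2,1} = 0
G(15) = mex{0,3,2,2,2} = 1
G(16) = mex{0,3,3,2,2} = 1
G(17) = mex{0,0,3,3,2} = 1
G(18) = mex{1,0,3,3,3} = 2
Stack A: G(10) = 3.
Stack B: G(18) = 2.
Combined Grundy value = 3 ⊕ 2 = 1.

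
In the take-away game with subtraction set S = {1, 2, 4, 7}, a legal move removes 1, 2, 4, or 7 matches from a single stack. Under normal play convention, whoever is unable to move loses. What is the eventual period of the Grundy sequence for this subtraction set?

G(0) = 0
G(1) = mex{0} = 1
G(2) = mex{1,0} = 2
G(3) = mex{2,1} = 0
G(4) = mex{0,2,0} = 1
G(5) = mex{1,0,1} = 2
G(6) = mex{2,1,2} = 0
G(7) = mex{0,2,0,0} = 1
G(8) = mex{1,0,1,1} = 2
G(9) = mex{2,1,2,2} = 0
G(10) = mex{0,2,0,0} = 1
G(11) = mex{1,0,1,1} = 2
G(12) = mex{2,1,2,2} = 0
G(13) = mex{0,2,0,0} = 1
G(14) = mex{1,0,1,1} = 2
G(n+3) = G(n) holds for n = 0,…,6 (a full window of length max(S) = 7), so the sequence is purely periodic with period 3.

3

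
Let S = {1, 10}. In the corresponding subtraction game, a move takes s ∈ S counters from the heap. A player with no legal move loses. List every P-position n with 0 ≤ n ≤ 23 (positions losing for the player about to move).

0, 2, 4, 6, 8, 11, 13, 15, 17, 19, 22

G(0) = 0
G(1) = mex{0} = 1
G(2) = mex{1} = 0
G(3) = mex{0} = 1
G(4) = mex{1} = 0
G(5) = mex{0} = 1
G(6) = mex{1} = 0
G(7) = mex{0} = 1
G(8) = mex{1} = 0
G(9) = mex{0} = 1
G(10) = mex{1,0} = 2
G(11) = mex{2,1} = 0
G(12) = mex{0,0} = 1
G(13) = mex{1,1} = 0
G(14) = mex{0,0} = 1
G(15) = mex{1,1} = 0
G(16) = mex{0,0} = 1
G(17) = mex{1,1} = 0
G(18) = mex{0,0} = 1
G(19) = mex{1,1} = 0
G(20) = mex{0,2} = 1
G(21) = mex{1,0} = 2
G(22) = mex{2,1} = 0
G(23) = mex{0,0} = 1
P-positions are exactly the n with G(n) = 0.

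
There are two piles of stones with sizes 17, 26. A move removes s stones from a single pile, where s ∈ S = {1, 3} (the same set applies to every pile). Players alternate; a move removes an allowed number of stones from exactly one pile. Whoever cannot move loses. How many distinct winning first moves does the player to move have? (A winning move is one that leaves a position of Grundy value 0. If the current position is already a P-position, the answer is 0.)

All piles use S = {1, 3}:
G(0) = 0
G(1) = mex{0} = 1
G(2) = mex{1} = 0
G(3) = mex{0,0} = 1
G(4) = mex{1,1} = 0
G(5) = mex{0,0} = 1
G(6) = mex{1,1} = 0
G(7) = mex{0,0} = 1
G(8) = mex{1,1} = 0
G(9) = mex{0,0} = 1
G(10) = mex{1,1} = 0
G(11) = mex{0,0} = 1
G(12) = mex{1,1} = 0
G(13) = mex{0,0} = 1
G(14) = mex{1,1} = 0
G(15) = mex{0,0} = 1
G(16) = mex{1,1} = 0
G(17) = mex{0,0} = 1
G(18) = mex{1,1} = 0
G(19) = mex{0,0} = 1
G(20) = mex{1,1} = 0
G(21) = mex{0,0} = 1
G(22) = mex{1,1} = 0
G(23) = mex{0,0} = 1
G(24) = mex{1,1} = 0
G(25) = mex{0,0} = 1
G(26) = mex{1,1} = 0
Pile A: G(17) = 1.
Pile B: G(26) = 0.
Combined Grundy value = 1 ⊕ 0 = 1.
A winning move leaves total XOR = 0, i.e. changes one component's Grundy value g to g ⊕ X where X is the current total.
Pile A: need g' = 1⊕1 = 0. Options: 17−1→G=0, 17−3→G=0. Hits: 2.
Pile B: need g' = 0⊕1 = 1. Options: 26−1→G=1, 26−3→G=1. Hits: 2.

4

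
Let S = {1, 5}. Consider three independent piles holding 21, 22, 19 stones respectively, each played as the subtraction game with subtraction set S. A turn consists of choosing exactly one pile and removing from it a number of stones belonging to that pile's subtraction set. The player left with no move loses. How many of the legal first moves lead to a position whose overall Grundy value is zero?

All piles use S = {1, 5}:
n :  0  1  2  3  4  5  6  7  8  9 10 11 12 13 14 15 16 17 18 19 20 21 22
G :  0  1  0  1  0  1  0  1  0  1  0  1  0  1  0  1  0  1  0  1  0  1  0
Pile A: G(21) = 1.
Pile B: G(22) = 0.
Pile C: G(19) = 1.
Combined Grundy value = 1 ⊕ 0 ⊕ 1 = 0.
A winning move leaves total XOR = 0, i.e. changes one component's Grundy value g to g ⊕ X where X is the current total.
Pile A: target g' = 1⊕0 = 1, but every legal move changes the Grundy value (mex property), so 0 moves.
Pile B: target g' = 0⊕0 = 0, but every legal move changes the Grundy value (mex property), so 0 moves.
Pile C: target g' = 1⊕0 = 1, but every legal move changes the Grundy value (mex property), so 0 moves.

0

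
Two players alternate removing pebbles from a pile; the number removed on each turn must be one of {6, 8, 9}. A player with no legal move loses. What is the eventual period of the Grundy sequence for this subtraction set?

G(0) = 0
G(1) = mex{} = 0
G(2) = mex{} = 0
G(3) = mex{} = 0
G(4) = mex{} = 0
G(5) = mex{} = 0
G(6) = mex{0} = 1
G(7) = mex{0} = 1
G(8) = mex{0,0} = 1
G(9) = mex{0,0,0} = 1
G(10) = mex{0,0,0} = 1
G(11) = mex{0,0,0} = 1
G(12) = mex{1,0,0} = 2
G(13) = mex{1,0,0} = 2
G(14) = mex{1,1,0} = 2
G(15) = mex{1,1,1} = 0
G(16) = mex{1,1,1} = 0
G(17) = mex{1,1,1} = 0
G(18) = mex{2,1,1} = 0
G(19) = mex{2,1,1} = 0
G(20) = mex{2,2,1} = 0
G(21) = mex{0,2,2} = 1
G(22) = mex{0,2,2} = 1
G(23) = mex{0,0,2} = 1
G(24) = mex{0,0,0} = 1
G(25) = mex{0,0,0} = 1
G(26) = mex{0,0,0} = 1
G(27) = mex{1,0,0} = 2
G(28) = mex{1,0,0} = 2
G(29) = mex{1,1,0} = 2
G(30) = mex{1,1,1} = 0
G(31) = mex{1,1,1} = 0
G(n+15) = G(n) holds for n = 0,…,8 (a full window of length max(S) = 9), so the sequence is purely periodic with period 15.

15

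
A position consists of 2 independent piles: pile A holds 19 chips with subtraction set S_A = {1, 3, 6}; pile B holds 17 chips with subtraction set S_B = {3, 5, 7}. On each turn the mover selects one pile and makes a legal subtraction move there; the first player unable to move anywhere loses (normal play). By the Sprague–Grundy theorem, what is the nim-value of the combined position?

3

Pile A, S = {1, 3, 6}:
G(0) = 0
G(1) = mex{0} = 1
G(2) = mex{1} = 0
G(3) = mex{0,0} = 1
G(4) = mex{1,1} = 0
G(5) = mex{0,0} = 1
G(6) = mex{1,1,0} = 2
G(7) = mex{2,0,1} = 3
G(8) = mex{3,1,0} = 2
G(9) = mex{2,2,1} = 0
G(10) = mex{0,3,0} = 1
G(11) = mex{1,2,1} = 0
G(12) = mex{0,0,2} = 1
G(13) = mex{1,1,3} = 0
G(14) = mex{0,0,2} = 1
G(15) = mex{1,1,0} = 2
G(16) = mex{2,0,1} = 3
G(17) = mex{3,1,0} = 2
G(18) = mex{2,2,1} = 0
G(19) = mex{0,3,0} = 1
G_A(19) = 1.
Pile B, S = {3, 5, 7}:
G(0) = 0
G(1) = mex{} = 0
G(2) = mex{} = 0
G(3) = mex{0} = 1
G(4) = mex{0} = 1
G(5) = mex{0,0} = 1
G(6) = mex{1,0} = 2
G(7) = mex{1,0,0} = 2
G(8) = mex{1,1,0} = 2
G(9) = mex{2,1,0} = 3
G(10) = mex{2,1,1} = 0
G(11) = mex{2,2,1} = 0
G(12) = mex{3,2,1} = 0
G(13) = mex{0,2,2} = 1
G(14) = mex{0,3,2} = 1
G(15) = mex{0,0,2} = 1
G(16) = mex{1,0,3} = 2
G(17) = mex{1,0,0} = 2
G_B(17) = 2.
Combined Grundy value = 1 ⊕ 2 = 3.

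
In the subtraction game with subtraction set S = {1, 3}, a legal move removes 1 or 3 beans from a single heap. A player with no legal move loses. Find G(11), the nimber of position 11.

n :  0  1  2  3  4  5  6  7  8  9 10 11
G :  0  1  0  1  0  1  0  1  0  1  0  1

1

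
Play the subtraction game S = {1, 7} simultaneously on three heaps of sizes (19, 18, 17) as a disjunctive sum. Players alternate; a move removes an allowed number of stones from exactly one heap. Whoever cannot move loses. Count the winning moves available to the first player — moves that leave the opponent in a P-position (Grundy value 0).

0

All heaps use S = {1, 7}:
n :  0  1  2  3  4  5  6  7  8  9 10 11 12 13 14 15 16 17 18 19
G :  0  1  0  1  0  1  0  1  0  1  0  1  0  1  0  1  0  1  0  1
Heap A: G(19) = 1.
Heap B: G(18) = 0.
Heap C: G(17) = 1.
Combined Grundy value = 1 ⊕ 0 ⊕ 1 = 0.
A winning move leaves total XOR = 0, i.e. changes one component's Grundy value g to g ⊕ X where X is the current total.
Heap A: target g' = 1⊕0 = 1, but every legal move changes the Grundy value (mex property), so 0 moves.
Heap B: target g' = 0⊕0 = 0, but every legal move changes the Grundy value (mex property), so 0 moves.
Heap C: target g' = 1⊕0 = 1, but every legal move changes the Grundy value (mex property), so 0 moves.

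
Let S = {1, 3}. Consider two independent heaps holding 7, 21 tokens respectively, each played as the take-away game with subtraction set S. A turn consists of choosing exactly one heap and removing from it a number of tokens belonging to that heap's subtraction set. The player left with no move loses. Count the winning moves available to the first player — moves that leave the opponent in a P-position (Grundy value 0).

All heaps use S = {1, 3}:
n :  0  1  2  3  4  5  6  7  8  9 10 11 12 13 14 15 16 17 18 19 20 21
G :  0  1  0  1  0  1  0  1  0  1  0  1  0  1  0  1  0  1  0  1  0  1
Heap A: G(7) = 1.
Heap B: G(21) = 1.
Combined Grundy value = 1 ⊕ 1 = 0.
A winning move leaves total XOR = 0, i.e. changes one component's Grundy value g to g ⊕ X where X is the current total.
Heap A: target g' = 1⊕0 = 1, but every legal move changes the Grundy value (mex property), so 0 moves.
Heap B: target g' = 1⊕0 = 1, but every legal move changes the Grundy value (mex property), so 0 moves.

0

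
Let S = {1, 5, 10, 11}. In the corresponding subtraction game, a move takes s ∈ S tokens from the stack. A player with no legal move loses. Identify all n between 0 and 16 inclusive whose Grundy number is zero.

0, 2, 4, 6, 8

G(0) = 0
G(1) = mex{0} = 1
G(2) = mex{1} = 0
G(3) = mex{0} = 1
G(4) = mex{1} = 0
G(5) = mex{0,0} = 1
G(6) = mex{1,1} = 0
G(7) = mex{0,0} = 1
G(8) = mex{1,1} = 0
G(9) = mex{0,0} = 1
G(10) = mex{1,1,0} = 2
G(11) = mex{2,0,1,0} = 3
G(12) = mex{3,1,0,1} = 2
G(13) = mex{2,0,1,0} = 3
G(14) = mex{3,1,0,1} = 2
G(15) = mex{2,2,1,0} = 3
G(16) = mex{3,3,0,1} = 2
P-positions are exactly the n with G(n) = 0.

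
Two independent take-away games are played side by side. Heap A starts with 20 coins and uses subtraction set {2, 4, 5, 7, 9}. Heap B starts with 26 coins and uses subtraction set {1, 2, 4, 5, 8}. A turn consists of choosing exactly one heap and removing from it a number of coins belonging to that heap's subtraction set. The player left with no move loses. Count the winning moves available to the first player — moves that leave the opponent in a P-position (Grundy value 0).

2

Heap A, S = {2, 4, 5, 7, 9}:
n :  0  1  2  3  4  5  6  7  8  9 10 11 12 13 14 15 16 17 18 19 20
G :  0  0  1  1  2  2  3  3  4  4  5  0  0  1  1  2  2  3  3  4  4
G_A(20) = 4.
Heap B, S = {1, 2, 4, 5, 8}:
G(0) = 0
G(1) = mex{0} = 1
G(2) = mex{1,0} = 2
G(3) = mex{2,1} = 0
G(4) = mex{0,2,0} = 1
G(5) = mex{1,0,1,0} = 2
G(6) = mex{2,1,2,1} = 0
G(7) = mex{0,2,0,2} = 1
G(8) = mex{1,0,1,0,0} = 2
G(9) = mex{2,1,2,1,1} = 0
G(10) = mex{0,2,0,2,2} = 1
G(11) = mex{1,0,1,0,0} = 2
G(12) = mex{2,1,2,1,1} = 0
G(13) = mex{0,2,0,2,2} = 1
G(14) = mex{1,0,1,0,0} = 2
G(15) = mex{2,1,2,1,1} = 0
G(16) = mex{0,2,0,2,2} = 1
G(17) = mex{1,0,1,0,0} = 2
G(18) = mex{2,1,2,1,1} = 0
G(19) = mex{0,2,0,2,2} = 1
G(20) = mex{1,0,1,0,0} = 2
G(21) = mex{2,1,2,1,1} = 0
G(22) = mex{0,2,0,2,2} = 1
G(23) = mex{1,0,1,0,0} = 2
G(24) = mex{2,1,2,1,1} = 0
G(25) = mex{0,2,0,2,2} = 1
G(26) = mex{1,0,1,0,0} = 2
G_B(26) = 2.
Combined Grundy value = 4 ⊕ 2 = 6.
A winning move leaves total XOR = 0, i.e. changes one component's Grundy value g to g ⊕ X where X is the current total.
Heap A: need g' = 4⊕6 = 2. Options: 20−2→G=3, 20−4→G=2, 20−5→G=2, 20−7→G=1, 20−9→G=0. Hits: 2.
Heap B: need g' = 2⊕6 = 4. Options: 26−1→G=1, 26−2→G=0, 26−4→G=1, 26−5→G=0, 26−8→G=0. Hits: 0.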